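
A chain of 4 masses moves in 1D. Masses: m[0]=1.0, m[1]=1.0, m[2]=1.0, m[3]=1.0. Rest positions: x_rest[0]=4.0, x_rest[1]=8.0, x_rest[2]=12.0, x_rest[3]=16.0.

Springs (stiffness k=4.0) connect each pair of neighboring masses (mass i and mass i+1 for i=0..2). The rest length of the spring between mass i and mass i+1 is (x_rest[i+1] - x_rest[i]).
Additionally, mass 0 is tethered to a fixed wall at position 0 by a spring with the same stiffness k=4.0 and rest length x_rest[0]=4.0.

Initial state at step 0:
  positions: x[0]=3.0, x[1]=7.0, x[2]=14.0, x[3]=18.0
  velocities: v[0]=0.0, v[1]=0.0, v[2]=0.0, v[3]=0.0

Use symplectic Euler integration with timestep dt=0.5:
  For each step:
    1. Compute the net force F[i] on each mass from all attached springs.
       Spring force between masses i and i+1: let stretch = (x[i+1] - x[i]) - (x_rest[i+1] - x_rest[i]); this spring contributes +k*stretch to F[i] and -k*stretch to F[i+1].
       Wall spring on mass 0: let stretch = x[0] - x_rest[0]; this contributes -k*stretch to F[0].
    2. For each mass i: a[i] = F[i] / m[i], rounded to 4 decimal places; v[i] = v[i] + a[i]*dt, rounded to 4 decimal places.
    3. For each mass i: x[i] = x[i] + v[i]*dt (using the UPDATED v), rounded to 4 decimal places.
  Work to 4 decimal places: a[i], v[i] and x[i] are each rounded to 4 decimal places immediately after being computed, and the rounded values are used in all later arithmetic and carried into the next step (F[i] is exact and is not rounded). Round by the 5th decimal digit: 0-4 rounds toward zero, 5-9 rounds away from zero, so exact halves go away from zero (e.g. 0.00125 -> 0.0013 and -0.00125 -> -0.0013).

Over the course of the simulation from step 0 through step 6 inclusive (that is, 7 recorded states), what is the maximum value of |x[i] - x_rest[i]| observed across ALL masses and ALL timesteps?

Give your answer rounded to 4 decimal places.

Step 0: x=[3.0000 7.0000 14.0000 18.0000] v=[0.0000 0.0000 0.0000 0.0000]
Step 1: x=[4.0000 10.0000 11.0000 18.0000] v=[2.0000 6.0000 -6.0000 0.0000]
Step 2: x=[7.0000 8.0000 14.0000 15.0000] v=[6.0000 -4.0000 6.0000 -6.0000]
Step 3: x=[4.0000 11.0000 12.0000 15.0000] v=[-6.0000 6.0000 -4.0000 0.0000]
Step 4: x=[4.0000 8.0000 12.0000 16.0000] v=[0.0000 -6.0000 0.0000 2.0000]
Step 5: x=[4.0000 5.0000 12.0000 17.0000] v=[0.0000 -6.0000 0.0000 2.0000]
Step 6: x=[1.0000 8.0000 10.0000 17.0000] v=[-6.0000 6.0000 -4.0000 0.0000]
Max displacement = 3.0000

Answer: 3.0000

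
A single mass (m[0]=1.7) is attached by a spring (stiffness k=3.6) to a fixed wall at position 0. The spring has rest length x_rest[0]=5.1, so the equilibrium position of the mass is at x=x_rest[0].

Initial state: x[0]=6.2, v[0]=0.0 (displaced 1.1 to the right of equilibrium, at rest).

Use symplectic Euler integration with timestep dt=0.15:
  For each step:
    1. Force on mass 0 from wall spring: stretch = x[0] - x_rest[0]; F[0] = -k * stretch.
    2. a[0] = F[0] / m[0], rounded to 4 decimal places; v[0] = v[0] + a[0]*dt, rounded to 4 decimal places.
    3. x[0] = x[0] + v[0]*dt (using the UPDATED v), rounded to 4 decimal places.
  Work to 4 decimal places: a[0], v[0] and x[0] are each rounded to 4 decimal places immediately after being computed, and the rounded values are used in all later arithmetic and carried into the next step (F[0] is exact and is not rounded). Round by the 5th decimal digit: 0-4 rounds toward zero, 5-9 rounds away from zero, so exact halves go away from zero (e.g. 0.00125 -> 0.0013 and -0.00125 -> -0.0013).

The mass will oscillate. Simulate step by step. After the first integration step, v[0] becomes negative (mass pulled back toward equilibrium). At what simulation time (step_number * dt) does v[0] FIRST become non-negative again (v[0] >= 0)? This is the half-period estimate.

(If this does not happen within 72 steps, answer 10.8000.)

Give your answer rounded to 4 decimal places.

Step 0: x=[6.2000] v=[0.0000]
Step 1: x=[6.1476] v=[-0.3494]
Step 2: x=[6.0453] v=[-0.6822]
Step 3: x=[5.8979] v=[-0.9825]
Step 4: x=[5.7125] v=[-1.2360]
Step 5: x=[5.4979] v=[-1.4306]
Step 6: x=[5.2644] v=[-1.5570]
Step 7: x=[5.0230] v=[-1.6092]
Step 8: x=[4.7853] v=[-1.5847]
Step 9: x=[4.5626] v=[-1.4847]
Step 10: x=[4.3655] v=[-1.3140]
Step 11: x=[4.2034] v=[-1.0807]
Step 12: x=[4.0840] v=[-0.7959]
Step 13: x=[4.0130] v=[-0.4732]
Step 14: x=[3.9938] v=[-0.1279]
Step 15: x=[4.0273] v=[0.2235]
First v>=0 after going negative at step 15, time=2.2500

Answer: 2.2500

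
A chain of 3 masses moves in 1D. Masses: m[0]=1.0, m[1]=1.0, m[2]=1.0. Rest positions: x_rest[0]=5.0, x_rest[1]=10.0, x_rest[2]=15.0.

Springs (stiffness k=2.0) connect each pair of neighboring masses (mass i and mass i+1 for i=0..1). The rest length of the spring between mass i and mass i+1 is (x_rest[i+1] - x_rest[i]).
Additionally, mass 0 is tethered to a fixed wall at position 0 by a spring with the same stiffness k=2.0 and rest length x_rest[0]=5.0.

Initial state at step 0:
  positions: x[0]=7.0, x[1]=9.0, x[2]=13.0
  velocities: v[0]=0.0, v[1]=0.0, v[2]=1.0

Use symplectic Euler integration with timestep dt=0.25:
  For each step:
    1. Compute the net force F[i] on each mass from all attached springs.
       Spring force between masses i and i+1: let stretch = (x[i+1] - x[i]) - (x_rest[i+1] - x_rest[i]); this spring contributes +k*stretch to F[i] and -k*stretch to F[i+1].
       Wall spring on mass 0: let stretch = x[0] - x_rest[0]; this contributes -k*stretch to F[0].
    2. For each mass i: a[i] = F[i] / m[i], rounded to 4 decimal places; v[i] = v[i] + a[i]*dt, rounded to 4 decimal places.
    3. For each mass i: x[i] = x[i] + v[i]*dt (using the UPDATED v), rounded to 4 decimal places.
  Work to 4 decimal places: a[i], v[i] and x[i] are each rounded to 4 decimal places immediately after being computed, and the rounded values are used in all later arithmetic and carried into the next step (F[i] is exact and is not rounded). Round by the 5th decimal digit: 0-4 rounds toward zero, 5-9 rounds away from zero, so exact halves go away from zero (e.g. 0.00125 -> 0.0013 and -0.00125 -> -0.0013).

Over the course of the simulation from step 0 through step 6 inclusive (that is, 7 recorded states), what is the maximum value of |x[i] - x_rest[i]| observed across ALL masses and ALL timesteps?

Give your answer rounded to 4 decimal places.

Step 0: x=[7.0000 9.0000 13.0000] v=[0.0000 0.0000 1.0000]
Step 1: x=[6.3750 9.2500 13.3750] v=[-2.5000 1.0000 1.5000]
Step 2: x=[5.3125 9.6563 13.8594] v=[-4.2500 1.6250 1.9375]
Step 3: x=[4.1289 10.0450 14.4434] v=[-4.7344 1.5547 2.3360]
Step 4: x=[3.1687 10.2440 15.1026] v=[-3.8408 0.7959 2.6368]
Step 5: x=[2.6968 10.1659 15.7795] v=[-1.8875 -0.3125 2.7075]
Step 6: x=[2.8215 9.8558 16.3797] v=[0.4987 -1.2403 2.4007]
Max displacement = 2.3032

Answer: 2.3032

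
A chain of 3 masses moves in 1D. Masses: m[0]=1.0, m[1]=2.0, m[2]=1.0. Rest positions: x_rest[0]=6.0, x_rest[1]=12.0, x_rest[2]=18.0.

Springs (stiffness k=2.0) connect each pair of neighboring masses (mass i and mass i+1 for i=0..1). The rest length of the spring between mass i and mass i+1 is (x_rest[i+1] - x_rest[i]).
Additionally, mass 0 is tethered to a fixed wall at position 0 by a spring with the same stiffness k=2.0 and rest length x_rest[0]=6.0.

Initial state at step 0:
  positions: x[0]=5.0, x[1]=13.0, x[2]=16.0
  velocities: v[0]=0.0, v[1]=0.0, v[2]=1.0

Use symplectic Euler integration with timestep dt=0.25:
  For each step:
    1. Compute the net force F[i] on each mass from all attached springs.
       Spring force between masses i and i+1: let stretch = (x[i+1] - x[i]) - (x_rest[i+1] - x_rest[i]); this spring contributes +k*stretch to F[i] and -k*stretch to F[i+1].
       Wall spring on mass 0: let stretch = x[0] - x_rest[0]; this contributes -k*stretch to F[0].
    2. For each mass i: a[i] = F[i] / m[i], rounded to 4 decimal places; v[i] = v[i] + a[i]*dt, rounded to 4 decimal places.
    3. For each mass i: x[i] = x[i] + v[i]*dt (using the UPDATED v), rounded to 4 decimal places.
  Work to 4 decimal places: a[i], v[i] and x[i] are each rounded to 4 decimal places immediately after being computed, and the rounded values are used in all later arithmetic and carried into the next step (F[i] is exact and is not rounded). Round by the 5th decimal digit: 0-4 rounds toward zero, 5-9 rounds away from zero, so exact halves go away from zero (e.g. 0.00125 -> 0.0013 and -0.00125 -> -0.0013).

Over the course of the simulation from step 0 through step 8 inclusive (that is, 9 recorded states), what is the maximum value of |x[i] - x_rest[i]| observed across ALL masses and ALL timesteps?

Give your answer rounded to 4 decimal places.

Answer: 2.1164

Derivation:
Step 0: x=[5.0000 13.0000 16.0000] v=[0.0000 0.0000 1.0000]
Step 1: x=[5.3750 12.6875 16.6250] v=[1.5000 -1.2500 2.5000]
Step 2: x=[5.9922 12.1641 17.5078] v=[2.4688 -2.0938 3.5313]
Step 3: x=[6.6319 11.5889 18.4727] v=[2.5587 -2.3009 3.8595]
Step 4: x=[7.0622 11.1341 19.3271] v=[1.7213 -1.8192 3.4176]
Step 5: x=[7.1188 10.9369 19.9074] v=[0.2262 -0.7889 2.3211]
Step 6: x=[6.7628 11.0617 20.1164] v=[-1.4242 0.4992 0.8359]
Step 7: x=[6.0988 11.4838 19.9435] v=[-2.6562 1.6882 -0.6915]
Step 8: x=[5.3455 12.0980 19.4632] v=[-3.0131 2.4569 -1.9214]
Max displacement = 2.1164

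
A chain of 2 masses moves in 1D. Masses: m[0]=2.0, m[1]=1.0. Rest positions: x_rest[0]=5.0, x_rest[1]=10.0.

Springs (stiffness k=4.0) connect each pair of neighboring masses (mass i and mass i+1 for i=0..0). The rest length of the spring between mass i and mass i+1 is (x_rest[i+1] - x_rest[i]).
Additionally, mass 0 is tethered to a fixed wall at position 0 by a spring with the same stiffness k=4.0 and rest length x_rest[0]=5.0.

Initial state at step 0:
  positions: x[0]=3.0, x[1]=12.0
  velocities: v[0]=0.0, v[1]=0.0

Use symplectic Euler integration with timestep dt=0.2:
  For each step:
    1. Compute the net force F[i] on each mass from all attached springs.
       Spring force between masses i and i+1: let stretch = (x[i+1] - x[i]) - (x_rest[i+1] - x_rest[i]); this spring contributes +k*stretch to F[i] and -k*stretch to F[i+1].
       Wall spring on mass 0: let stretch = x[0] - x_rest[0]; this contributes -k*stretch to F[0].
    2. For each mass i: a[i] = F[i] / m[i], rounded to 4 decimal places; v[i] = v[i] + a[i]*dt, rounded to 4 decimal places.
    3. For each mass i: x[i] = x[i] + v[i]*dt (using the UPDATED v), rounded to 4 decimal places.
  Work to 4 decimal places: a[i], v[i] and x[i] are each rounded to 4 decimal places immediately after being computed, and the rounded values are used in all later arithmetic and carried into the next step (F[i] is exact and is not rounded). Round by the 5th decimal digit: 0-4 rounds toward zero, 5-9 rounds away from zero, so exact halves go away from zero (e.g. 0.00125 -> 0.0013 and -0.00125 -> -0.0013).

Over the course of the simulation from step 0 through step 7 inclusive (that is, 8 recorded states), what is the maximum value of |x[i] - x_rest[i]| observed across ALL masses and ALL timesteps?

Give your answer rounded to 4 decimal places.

Step 0: x=[3.0000 12.0000] v=[0.0000 0.0000]
Step 1: x=[3.4800 11.3600] v=[2.4000 -3.2000]
Step 2: x=[4.3120 10.2592] v=[4.1600 -5.5040]
Step 3: x=[5.2748 9.0068] v=[4.8141 -6.2618]
Step 4: x=[6.1142 7.9573] v=[4.1970 -5.2474]
Step 5: x=[6.6119 7.4129] v=[2.4886 -2.7219]
Step 6: x=[6.6447 7.5404] v=[0.1642 0.6373]
Step 7: x=[6.2176 8.3245] v=[-2.1354 3.9207]
Max displacement = 2.5871

Answer: 2.5871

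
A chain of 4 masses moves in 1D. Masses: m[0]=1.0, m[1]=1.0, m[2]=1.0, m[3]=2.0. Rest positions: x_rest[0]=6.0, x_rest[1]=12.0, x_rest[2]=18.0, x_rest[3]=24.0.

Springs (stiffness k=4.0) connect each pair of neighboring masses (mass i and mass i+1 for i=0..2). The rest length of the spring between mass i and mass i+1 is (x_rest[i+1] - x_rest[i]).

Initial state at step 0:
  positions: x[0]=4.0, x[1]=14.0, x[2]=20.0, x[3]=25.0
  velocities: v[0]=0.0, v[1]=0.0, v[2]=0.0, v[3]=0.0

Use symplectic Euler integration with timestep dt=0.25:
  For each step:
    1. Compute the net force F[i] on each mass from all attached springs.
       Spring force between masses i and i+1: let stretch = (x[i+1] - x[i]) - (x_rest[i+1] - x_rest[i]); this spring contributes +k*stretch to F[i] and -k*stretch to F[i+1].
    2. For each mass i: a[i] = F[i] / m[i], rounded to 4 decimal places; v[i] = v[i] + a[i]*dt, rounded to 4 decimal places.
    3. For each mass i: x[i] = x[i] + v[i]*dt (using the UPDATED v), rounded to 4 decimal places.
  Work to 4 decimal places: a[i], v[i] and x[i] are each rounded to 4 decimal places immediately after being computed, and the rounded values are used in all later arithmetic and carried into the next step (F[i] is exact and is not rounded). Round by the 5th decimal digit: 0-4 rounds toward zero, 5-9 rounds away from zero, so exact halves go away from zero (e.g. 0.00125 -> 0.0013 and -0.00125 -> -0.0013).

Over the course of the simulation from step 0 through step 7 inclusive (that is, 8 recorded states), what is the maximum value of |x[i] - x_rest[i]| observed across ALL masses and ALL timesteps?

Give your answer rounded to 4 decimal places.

Answer: 2.3809

Derivation:
Step 0: x=[4.0000 14.0000 20.0000 25.0000] v=[0.0000 0.0000 0.0000 0.0000]
Step 1: x=[5.0000 13.0000 19.7500 25.1250] v=[4.0000 -4.0000 -1.0000 0.5000]
Step 2: x=[6.5000 11.6875 19.1563 25.3281] v=[6.0000 -5.2500 -2.3750 0.8125]
Step 3: x=[7.7969 10.9453 18.2383 25.5098] v=[5.1875 -2.9687 -3.6720 0.7266]
Step 4: x=[8.3809 11.2393 17.3149 25.5325] v=[2.3359 1.1759 -3.6935 0.0909]
Step 5: x=[8.1795 12.3376 16.9270 25.2780] v=[-0.8057 4.3931 -1.5515 -1.0179]
Step 6: x=[7.5176 13.5437 17.4795 24.7297] v=[-2.6476 4.8244 2.2101 -2.1934]
Step 7: x=[6.8622 14.2272 18.8606 24.0251] v=[-2.6215 2.7341 5.5245 -2.8185]
Max displacement = 2.3809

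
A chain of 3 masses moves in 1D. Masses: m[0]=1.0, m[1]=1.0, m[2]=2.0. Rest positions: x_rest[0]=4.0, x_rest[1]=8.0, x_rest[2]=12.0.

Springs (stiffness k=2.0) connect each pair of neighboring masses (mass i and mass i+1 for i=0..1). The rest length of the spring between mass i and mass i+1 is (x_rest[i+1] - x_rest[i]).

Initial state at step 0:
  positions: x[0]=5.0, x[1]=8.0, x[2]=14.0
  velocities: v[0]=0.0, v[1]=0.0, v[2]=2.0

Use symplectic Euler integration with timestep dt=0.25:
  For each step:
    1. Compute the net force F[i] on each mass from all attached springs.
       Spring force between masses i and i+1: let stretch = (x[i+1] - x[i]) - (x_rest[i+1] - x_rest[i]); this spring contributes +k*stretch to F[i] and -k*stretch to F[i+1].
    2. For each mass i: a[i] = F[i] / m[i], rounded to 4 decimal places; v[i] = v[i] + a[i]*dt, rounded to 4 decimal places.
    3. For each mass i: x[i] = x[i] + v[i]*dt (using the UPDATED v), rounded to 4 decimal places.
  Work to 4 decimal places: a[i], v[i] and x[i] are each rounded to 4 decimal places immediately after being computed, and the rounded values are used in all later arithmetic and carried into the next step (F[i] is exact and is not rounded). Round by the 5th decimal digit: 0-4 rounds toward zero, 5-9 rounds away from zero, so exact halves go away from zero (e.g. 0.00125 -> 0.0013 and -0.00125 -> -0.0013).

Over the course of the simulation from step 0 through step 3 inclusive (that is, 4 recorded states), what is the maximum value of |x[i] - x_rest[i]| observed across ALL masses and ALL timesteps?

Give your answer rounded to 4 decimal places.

Step 0: x=[5.0000 8.0000 14.0000] v=[0.0000 0.0000 2.0000]
Step 1: x=[4.8750 8.3750 14.3750] v=[-0.5000 1.5000 1.5000]
Step 2: x=[4.6875 9.0625 14.6250] v=[-0.7500 2.7500 1.0000]
Step 3: x=[4.5469 9.8985 14.7774] v=[-0.5625 3.3438 0.6094]
Max displacement = 2.7774

Answer: 2.7774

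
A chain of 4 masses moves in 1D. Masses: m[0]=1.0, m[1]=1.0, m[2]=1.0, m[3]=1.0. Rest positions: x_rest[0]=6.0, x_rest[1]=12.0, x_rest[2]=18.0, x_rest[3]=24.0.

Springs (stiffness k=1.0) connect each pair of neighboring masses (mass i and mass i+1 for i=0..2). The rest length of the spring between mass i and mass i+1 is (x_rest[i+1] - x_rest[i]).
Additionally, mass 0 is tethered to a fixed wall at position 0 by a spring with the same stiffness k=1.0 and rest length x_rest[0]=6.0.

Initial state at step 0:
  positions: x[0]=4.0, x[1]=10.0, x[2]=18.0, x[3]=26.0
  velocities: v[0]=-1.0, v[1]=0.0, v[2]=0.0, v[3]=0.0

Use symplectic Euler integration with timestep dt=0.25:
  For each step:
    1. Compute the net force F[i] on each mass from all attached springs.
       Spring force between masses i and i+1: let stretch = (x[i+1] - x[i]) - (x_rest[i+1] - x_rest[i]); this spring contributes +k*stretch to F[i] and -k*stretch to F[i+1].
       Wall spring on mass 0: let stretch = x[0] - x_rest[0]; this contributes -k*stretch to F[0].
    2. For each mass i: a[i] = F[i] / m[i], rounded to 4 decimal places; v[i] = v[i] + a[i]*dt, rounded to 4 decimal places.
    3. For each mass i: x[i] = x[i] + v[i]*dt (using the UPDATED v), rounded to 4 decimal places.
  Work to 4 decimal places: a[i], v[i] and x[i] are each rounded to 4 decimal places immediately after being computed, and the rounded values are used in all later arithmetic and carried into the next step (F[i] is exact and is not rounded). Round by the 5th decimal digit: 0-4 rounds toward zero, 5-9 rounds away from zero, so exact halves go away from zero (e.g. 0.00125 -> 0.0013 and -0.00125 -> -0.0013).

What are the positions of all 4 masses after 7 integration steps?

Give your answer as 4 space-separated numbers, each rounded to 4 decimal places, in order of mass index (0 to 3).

Step 0: x=[4.0000 10.0000 18.0000 26.0000] v=[-1.0000 0.0000 0.0000 0.0000]
Step 1: x=[3.8750 10.1250 18.0000 25.8750] v=[-0.5000 0.5000 0.0000 -0.5000]
Step 2: x=[3.8985 10.3516 18.0000 25.6328] v=[0.0938 0.9063 0.0000 -0.9688]
Step 3: x=[4.0816 10.6529 17.9990 25.2886] v=[0.7325 1.2051 -0.0039 -1.3770]
Step 4: x=[4.4203 11.0026 17.9945 24.8638] v=[1.3549 1.3988 -0.0180 -1.6994]
Step 5: x=[4.8942 11.3779 17.9823 24.3846] v=[1.8954 1.5012 -0.0487 -1.9167]
Step 6: x=[5.4674 11.7608 17.9575 23.8803] v=[2.2928 1.5314 -0.0992 -2.0173]
Step 7: x=[6.0922 12.1376 17.9156 23.3808] v=[2.4993 1.5072 -0.1677 -1.9980]

Answer: 6.0922 12.1376 17.9156 23.3808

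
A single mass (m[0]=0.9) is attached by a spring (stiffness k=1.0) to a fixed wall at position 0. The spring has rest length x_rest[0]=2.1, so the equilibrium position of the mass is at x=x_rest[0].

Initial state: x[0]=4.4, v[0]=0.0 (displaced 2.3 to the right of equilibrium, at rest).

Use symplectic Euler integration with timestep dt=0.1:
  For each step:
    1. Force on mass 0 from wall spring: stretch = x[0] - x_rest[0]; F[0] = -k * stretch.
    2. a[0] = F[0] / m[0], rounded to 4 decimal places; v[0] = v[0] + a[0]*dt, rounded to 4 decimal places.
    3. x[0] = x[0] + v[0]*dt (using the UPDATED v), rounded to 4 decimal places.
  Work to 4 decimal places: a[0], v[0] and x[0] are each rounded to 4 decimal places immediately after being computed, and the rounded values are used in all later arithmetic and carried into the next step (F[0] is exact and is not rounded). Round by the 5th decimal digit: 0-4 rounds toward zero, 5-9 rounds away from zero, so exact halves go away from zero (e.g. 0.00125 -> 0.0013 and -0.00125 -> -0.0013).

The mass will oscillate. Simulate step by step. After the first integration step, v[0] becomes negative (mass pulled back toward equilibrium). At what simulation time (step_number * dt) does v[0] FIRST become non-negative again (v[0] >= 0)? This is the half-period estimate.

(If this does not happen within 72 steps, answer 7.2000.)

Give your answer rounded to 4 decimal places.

Step 0: x=[4.4000] v=[0.0000]
Step 1: x=[4.3744] v=[-0.2556]
Step 2: x=[4.3236] v=[-0.5083]
Step 3: x=[4.2481] v=[-0.7554]
Step 4: x=[4.1487] v=[-0.9941]
Step 5: x=[4.0265] v=[-1.2217]
Step 6: x=[3.8829] v=[-1.4358]
Step 7: x=[3.7195] v=[-1.6339]
Step 8: x=[3.5381] v=[-1.8138]
Step 9: x=[3.3407] v=[-1.9736]
Step 10: x=[3.1296] v=[-2.1115]
Step 11: x=[2.9070] v=[-2.2259]
Step 12: x=[2.6754] v=[-2.3156]
Step 13: x=[2.4375] v=[-2.3795]
Step 14: x=[2.1958] v=[-2.4170]
Step 15: x=[1.9530] v=[-2.4276]
Step 16: x=[1.7119] v=[-2.4113]
Step 17: x=[1.4751] v=[-2.3682]
Step 18: x=[1.2452] v=[-2.2988]
Step 19: x=[1.0248] v=[-2.2038]
Step 20: x=[0.8164] v=[-2.0843]
Step 21: x=[0.6222] v=[-1.9417]
Step 22: x=[0.4445] v=[-1.7775]
Step 23: x=[0.2851] v=[-1.5936]
Step 24: x=[0.1459] v=[-1.3919]
Step 25: x=[0.0284] v=[-1.1748]
Step 26: x=[-0.0661] v=[-0.9446]
Step 27: x=[-0.1365] v=[-0.7039]
Step 28: x=[-0.1820] v=[-0.4554]
Step 29: x=[-0.2022] v=[-0.2018]
Step 30: x=[-0.1968] v=[0.0540]
First v>=0 after going negative at step 30, time=3.0000

Answer: 3.0000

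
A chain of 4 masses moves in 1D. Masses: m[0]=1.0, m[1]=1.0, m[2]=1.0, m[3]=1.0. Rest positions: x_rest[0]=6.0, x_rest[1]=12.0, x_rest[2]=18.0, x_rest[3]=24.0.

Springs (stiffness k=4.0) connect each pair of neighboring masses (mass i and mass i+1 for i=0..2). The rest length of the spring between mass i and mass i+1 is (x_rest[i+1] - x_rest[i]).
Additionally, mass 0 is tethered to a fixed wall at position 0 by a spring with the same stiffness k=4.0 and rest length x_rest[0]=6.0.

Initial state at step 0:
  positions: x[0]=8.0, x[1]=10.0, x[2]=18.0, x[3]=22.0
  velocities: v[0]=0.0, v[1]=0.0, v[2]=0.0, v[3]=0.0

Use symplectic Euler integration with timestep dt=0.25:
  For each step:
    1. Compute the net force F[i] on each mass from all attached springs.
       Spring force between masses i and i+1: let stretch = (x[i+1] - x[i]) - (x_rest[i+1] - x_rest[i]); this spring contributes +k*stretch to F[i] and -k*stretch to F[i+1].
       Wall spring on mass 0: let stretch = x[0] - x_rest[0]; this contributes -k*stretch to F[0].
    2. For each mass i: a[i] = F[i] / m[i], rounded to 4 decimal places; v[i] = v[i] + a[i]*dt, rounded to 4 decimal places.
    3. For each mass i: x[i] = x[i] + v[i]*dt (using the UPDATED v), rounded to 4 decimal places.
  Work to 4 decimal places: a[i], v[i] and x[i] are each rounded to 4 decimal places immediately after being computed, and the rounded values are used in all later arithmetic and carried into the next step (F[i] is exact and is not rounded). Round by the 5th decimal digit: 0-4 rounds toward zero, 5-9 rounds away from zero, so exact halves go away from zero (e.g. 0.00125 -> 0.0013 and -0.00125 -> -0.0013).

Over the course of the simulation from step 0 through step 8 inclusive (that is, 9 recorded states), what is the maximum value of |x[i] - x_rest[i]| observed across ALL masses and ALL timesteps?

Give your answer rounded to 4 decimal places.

Answer: 3.0307

Derivation:
Step 0: x=[8.0000 10.0000 18.0000 22.0000] v=[0.0000 0.0000 0.0000 0.0000]
Step 1: x=[6.5000 11.5000 17.0000 22.5000] v=[-6.0000 6.0000 -4.0000 2.0000]
Step 2: x=[4.6250 13.1250 16.0000 23.1250] v=[-7.5000 6.5000 -4.0000 2.5000]
Step 3: x=[3.7188 13.3438 16.0625 23.4688] v=[-3.6250 0.8750 0.2500 1.3750]
Step 4: x=[4.2891 11.8360 17.2969 23.4610] v=[2.2812 -6.0313 4.9376 -0.0313]
Step 5: x=[5.6739 9.8067 18.7071 23.4122] v=[5.5390 -8.1173 5.6408 -0.1954]
Step 6: x=[6.6734 8.9693 19.0685 23.6871] v=[3.9979 -3.3497 1.4455 1.0995]
Step 7: x=[6.5785 10.0827 18.0597 24.3073] v=[-0.3796 4.4536 -4.0351 2.4809]
Step 8: x=[5.7150 12.3143 16.6186 24.8656] v=[-3.4539 8.9264 -5.7645 2.2333]
Max displacement = 3.0307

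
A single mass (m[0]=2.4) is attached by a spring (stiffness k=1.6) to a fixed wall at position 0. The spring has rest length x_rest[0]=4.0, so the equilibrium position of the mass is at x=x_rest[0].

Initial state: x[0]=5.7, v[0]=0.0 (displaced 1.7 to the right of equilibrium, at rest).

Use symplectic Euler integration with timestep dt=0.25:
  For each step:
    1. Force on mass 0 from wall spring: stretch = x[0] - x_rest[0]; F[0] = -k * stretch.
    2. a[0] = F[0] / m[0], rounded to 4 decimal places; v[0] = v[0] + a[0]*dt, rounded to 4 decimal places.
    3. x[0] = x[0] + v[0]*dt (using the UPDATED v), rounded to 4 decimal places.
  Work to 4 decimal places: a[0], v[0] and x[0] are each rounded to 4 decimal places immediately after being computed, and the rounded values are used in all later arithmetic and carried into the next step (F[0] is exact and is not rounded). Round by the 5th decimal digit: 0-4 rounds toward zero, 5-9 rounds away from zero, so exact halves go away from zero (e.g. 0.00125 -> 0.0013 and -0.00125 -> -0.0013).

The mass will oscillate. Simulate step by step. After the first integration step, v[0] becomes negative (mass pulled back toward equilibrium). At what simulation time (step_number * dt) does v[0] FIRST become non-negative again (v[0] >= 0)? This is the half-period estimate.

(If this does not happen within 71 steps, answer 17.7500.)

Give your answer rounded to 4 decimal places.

Answer: 4.0000

Derivation:
Step 0: x=[5.7000] v=[0.0000]
Step 1: x=[5.6292] v=[-0.2833]
Step 2: x=[5.4905] v=[-0.5548]
Step 3: x=[5.2897] v=[-0.8032]
Step 4: x=[5.0352] v=[-1.0182]
Step 5: x=[4.7375] v=[-1.1907]
Step 6: x=[4.4091] v=[-1.3136]
Step 7: x=[4.0637] v=[-1.3818]
Step 8: x=[3.7156] v=[-1.3924]
Step 9: x=[3.3794] v=[-1.3450]
Step 10: x=[3.0690] v=[-1.2416]
Step 11: x=[2.7974] v=[-1.0864]
Step 12: x=[2.5759] v=[-0.8860]
Step 13: x=[2.4137] v=[-0.6487]
Step 14: x=[2.3176] v=[-0.3843]
Step 15: x=[2.2916] v=[-0.1039]
Step 16: x=[2.3368] v=[0.1808]
First v>=0 after going negative at step 16, time=4.0000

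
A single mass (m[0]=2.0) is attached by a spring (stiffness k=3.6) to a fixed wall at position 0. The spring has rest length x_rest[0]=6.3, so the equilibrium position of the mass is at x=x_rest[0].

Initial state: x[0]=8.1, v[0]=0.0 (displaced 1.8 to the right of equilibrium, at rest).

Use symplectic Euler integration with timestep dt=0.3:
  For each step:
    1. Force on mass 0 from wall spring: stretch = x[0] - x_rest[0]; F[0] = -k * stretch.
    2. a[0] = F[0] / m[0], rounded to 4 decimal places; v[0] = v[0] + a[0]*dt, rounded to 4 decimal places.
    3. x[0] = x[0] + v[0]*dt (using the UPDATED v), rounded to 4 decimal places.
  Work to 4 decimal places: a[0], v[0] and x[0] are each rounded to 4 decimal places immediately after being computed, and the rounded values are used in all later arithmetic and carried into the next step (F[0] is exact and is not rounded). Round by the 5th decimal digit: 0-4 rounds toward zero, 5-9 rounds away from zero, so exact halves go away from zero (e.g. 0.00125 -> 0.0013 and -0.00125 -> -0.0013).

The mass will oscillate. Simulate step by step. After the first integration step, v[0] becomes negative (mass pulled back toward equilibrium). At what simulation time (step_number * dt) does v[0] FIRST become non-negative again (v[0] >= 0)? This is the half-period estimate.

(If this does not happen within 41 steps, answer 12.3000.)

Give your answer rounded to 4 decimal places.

Answer: 2.4000

Derivation:
Step 0: x=[8.1000] v=[0.0000]
Step 1: x=[7.8084] v=[-0.9720]
Step 2: x=[7.2725] v=[-1.7865]
Step 3: x=[6.5790] v=[-2.3117]
Step 4: x=[5.8403] v=[-2.4624]
Step 5: x=[5.1760] v=[-2.2142]
Step 6: x=[4.6938] v=[-1.6072]
Step 7: x=[4.4719] v=[-0.7398]
Step 8: x=[4.5461] v=[0.2474]
First v>=0 after going negative at step 8, time=2.4000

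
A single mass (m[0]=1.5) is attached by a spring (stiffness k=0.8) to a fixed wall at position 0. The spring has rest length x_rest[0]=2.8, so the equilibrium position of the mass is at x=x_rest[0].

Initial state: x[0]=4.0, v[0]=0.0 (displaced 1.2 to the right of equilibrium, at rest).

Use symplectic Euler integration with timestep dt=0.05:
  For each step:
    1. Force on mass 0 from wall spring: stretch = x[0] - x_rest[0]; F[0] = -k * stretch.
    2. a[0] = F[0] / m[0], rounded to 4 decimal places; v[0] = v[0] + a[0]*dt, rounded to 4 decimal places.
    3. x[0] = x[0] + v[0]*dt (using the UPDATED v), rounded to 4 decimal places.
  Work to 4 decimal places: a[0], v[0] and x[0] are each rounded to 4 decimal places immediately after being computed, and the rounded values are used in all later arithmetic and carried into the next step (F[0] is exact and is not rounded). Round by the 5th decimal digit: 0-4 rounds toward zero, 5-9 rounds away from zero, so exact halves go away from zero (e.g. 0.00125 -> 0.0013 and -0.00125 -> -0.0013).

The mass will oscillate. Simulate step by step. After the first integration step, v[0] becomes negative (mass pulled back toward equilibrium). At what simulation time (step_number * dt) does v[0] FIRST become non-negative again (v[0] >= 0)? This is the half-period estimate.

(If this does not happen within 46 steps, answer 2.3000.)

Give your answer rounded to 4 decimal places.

Answer: 2.3000

Derivation:
Step 0: x=[4.0000] v=[0.0000]
Step 1: x=[3.9984] v=[-0.0320]
Step 2: x=[3.9952] v=[-0.0640]
Step 3: x=[3.9904] v=[-0.0959]
Step 4: x=[3.9840] v=[-0.1276]
Step 5: x=[3.9760] v=[-0.1592]
Step 6: x=[3.9665] v=[-0.1906]
Step 7: x=[3.9554] v=[-0.2217]
Step 8: x=[3.9428] v=[-0.2525]
Step 9: x=[3.9287] v=[-0.2830]
Step 10: x=[3.9130] v=[-0.3131]
Step 11: x=[3.8959] v=[-0.3428]
Step 12: x=[3.8773] v=[-0.3720]
Step 13: x=[3.8573] v=[-0.4007]
Step 14: x=[3.8359] v=[-0.4289]
Step 15: x=[3.8131] v=[-0.4565]
Step 16: x=[3.7889] v=[-0.4835]
Step 17: x=[3.7634] v=[-0.5099]
Step 18: x=[3.7366] v=[-0.5356]
Step 19: x=[3.7086] v=[-0.5606]
Step 20: x=[3.6794] v=[-0.5848]
Step 21: x=[3.6490] v=[-0.6083]
Step 22: x=[3.6175] v=[-0.6309]
Step 23: x=[3.5849] v=[-0.6527]
Step 24: x=[3.5512] v=[-0.6736]
Step 25: x=[3.5165] v=[-0.6936]
Step 26: x=[3.4809] v=[-0.7127]
Step 27: x=[3.4444] v=[-0.7309]
Step 28: x=[3.4070] v=[-0.7481]
Step 29: x=[3.3688] v=[-0.7643]
Step 30: x=[3.3298] v=[-0.7795]
Step 31: x=[3.2901] v=[-0.7936]
Step 32: x=[3.2498] v=[-0.8067]
Step 33: x=[3.2089] v=[-0.8187]
Step 34: x=[3.1674] v=[-0.8296]
Step 35: x=[3.1254] v=[-0.8394]
Step 36: x=[3.0830] v=[-0.8481]
Step 37: x=[3.0402] v=[-0.8556]
Step 38: x=[2.9971] v=[-0.8620]
Step 39: x=[2.9537] v=[-0.8673]
Step 40: x=[2.9101] v=[-0.8714]
Step 41: x=[2.8664] v=[-0.8743]
Step 42: x=[2.8226] v=[-0.8761]
Step 43: x=[2.7788] v=[-0.8767]
Step 44: x=[2.7350] v=[-0.8761]
Step 45: x=[2.6913] v=[-0.8744]
Step 46: x=[2.6477] v=[-0.8715]
v[0] did not become non-negative within 46 steps; using fallback time=2.3000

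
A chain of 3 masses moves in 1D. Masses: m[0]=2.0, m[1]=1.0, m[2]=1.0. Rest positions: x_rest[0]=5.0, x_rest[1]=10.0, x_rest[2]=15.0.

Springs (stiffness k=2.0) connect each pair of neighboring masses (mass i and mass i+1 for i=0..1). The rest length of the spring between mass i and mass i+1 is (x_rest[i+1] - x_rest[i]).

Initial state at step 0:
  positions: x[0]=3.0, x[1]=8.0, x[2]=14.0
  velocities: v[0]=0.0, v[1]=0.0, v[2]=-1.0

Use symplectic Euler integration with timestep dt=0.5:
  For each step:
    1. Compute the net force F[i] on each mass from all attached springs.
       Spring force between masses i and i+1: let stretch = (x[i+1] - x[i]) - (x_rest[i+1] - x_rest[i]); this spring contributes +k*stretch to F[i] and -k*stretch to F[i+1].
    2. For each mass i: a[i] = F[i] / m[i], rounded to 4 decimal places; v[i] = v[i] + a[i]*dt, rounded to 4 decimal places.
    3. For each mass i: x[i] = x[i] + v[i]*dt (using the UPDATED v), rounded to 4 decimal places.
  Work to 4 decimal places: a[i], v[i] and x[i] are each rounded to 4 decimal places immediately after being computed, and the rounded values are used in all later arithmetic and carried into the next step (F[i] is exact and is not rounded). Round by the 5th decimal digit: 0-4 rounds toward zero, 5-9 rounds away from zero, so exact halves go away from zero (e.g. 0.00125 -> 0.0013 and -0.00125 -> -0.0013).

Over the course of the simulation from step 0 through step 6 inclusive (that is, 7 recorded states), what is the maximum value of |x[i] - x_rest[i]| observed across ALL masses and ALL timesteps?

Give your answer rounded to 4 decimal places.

Step 0: x=[3.0000 8.0000 14.0000] v=[0.0000 0.0000 -1.0000]
Step 1: x=[3.0000 8.5000 13.0000] v=[0.0000 1.0000 -2.0000]
Step 2: x=[3.1250 8.5000 12.2500] v=[0.2500 0.0000 -1.5000]
Step 3: x=[3.3438 7.6875 12.1250] v=[0.4375 -1.6250 -0.2500]
Step 4: x=[3.3985 6.9219 12.2813] v=[0.1094 -1.5312 0.3125]
Step 5: x=[3.0841 7.0743 12.2579] v=[-0.6289 0.3048 -0.0469]
Step 6: x=[2.5172 7.8234 12.1427] v=[-1.1338 1.4982 -0.2305]
Max displacement = 3.0781

Answer: 3.0781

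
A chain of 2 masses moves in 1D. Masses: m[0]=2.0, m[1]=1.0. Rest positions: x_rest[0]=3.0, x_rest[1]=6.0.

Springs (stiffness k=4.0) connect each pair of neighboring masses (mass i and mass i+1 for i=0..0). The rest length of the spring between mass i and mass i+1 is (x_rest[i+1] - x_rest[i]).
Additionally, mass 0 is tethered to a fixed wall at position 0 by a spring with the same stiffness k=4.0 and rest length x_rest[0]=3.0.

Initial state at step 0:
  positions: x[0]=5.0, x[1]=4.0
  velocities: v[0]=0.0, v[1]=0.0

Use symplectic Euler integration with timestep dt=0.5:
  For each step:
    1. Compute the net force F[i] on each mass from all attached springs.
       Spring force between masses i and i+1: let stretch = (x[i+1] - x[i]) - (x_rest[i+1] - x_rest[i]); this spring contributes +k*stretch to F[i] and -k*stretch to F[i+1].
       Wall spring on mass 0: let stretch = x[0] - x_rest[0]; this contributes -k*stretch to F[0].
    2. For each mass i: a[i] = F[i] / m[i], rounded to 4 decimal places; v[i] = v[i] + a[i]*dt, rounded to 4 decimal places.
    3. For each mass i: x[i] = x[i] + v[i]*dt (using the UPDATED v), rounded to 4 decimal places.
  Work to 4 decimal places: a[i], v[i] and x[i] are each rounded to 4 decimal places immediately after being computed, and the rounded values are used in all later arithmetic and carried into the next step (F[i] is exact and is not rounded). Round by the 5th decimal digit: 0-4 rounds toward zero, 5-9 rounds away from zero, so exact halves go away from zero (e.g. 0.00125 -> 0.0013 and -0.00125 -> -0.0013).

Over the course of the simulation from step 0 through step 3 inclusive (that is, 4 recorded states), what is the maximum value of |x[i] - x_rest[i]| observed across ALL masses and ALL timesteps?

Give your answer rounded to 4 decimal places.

Step 0: x=[5.0000 4.0000] v=[0.0000 0.0000]
Step 1: x=[2.0000 8.0000] v=[-6.0000 8.0000]
Step 2: x=[1.0000 9.0000] v=[-2.0000 2.0000]
Step 3: x=[3.5000 5.0000] v=[5.0000 -8.0000]
Max displacement = 3.0000

Answer: 3.0000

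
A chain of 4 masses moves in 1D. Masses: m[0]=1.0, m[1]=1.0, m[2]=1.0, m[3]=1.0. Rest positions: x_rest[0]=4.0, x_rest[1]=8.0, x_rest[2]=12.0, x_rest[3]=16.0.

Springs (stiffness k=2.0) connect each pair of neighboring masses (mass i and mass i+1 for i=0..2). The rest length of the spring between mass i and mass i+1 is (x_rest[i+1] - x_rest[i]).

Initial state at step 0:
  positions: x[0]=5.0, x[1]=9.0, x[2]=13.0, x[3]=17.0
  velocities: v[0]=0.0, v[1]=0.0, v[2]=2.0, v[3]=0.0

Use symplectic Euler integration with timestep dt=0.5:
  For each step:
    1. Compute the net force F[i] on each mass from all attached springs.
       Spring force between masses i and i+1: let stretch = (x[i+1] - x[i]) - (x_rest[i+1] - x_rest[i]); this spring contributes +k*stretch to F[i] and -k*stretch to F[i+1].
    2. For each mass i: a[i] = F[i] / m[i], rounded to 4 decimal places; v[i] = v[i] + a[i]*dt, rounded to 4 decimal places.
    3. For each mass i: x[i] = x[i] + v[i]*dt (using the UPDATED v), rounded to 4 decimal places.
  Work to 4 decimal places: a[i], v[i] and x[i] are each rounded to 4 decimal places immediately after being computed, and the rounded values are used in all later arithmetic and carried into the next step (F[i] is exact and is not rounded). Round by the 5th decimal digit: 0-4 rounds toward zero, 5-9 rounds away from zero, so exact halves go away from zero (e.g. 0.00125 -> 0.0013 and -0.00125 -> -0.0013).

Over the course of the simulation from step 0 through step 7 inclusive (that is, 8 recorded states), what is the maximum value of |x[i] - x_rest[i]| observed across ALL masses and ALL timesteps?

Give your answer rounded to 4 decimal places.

Step 0: x=[5.0000 9.0000 13.0000 17.0000] v=[0.0000 0.0000 2.0000 0.0000]
Step 1: x=[5.0000 9.0000 14.0000 17.0000] v=[0.0000 0.0000 2.0000 0.0000]
Step 2: x=[5.0000 9.5000 14.0000 17.5000] v=[0.0000 1.0000 0.0000 1.0000]
Step 3: x=[5.2500 10.0000 13.5000 18.2500] v=[0.5000 1.0000 -1.0000 1.5000]
Step 4: x=[5.8750 9.8750 13.6250 18.6250] v=[1.2500 -0.2500 0.2500 0.7500]
Step 5: x=[6.5000 9.6250 14.3750 18.5000] v=[1.2500 -0.5000 1.5000 -0.2500]
Step 6: x=[6.6875 10.1875 14.8125 18.3125] v=[0.3750 1.1250 0.8750 -0.3750]
Step 7: x=[6.6250 11.3125 14.6875 18.3750] v=[-0.1250 2.2500 -0.2500 0.1250]
Max displacement = 3.3125

Answer: 3.3125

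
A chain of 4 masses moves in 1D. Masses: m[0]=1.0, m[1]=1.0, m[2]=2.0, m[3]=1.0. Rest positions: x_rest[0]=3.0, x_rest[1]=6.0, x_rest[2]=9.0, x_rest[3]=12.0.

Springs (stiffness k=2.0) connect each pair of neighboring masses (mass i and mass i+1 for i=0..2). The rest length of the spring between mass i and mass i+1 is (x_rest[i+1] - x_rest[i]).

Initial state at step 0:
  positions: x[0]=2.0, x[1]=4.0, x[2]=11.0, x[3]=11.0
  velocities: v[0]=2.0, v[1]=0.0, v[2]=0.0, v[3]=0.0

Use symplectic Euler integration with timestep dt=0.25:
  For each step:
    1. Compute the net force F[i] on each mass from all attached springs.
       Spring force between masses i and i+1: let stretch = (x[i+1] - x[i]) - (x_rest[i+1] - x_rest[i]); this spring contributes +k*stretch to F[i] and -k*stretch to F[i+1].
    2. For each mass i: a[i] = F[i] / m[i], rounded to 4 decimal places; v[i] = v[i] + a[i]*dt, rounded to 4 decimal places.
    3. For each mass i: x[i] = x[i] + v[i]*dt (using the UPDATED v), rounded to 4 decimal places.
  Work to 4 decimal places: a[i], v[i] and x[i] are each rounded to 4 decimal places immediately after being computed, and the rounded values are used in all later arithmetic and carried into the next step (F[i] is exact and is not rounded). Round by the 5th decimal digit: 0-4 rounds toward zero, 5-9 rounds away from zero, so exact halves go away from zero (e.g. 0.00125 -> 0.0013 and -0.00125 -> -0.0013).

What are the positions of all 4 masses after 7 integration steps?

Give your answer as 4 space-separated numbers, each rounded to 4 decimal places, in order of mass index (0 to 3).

Answer: 5.5596 7.4720 8.0606 13.3476

Derivation:
Step 0: x=[2.0000 4.0000 11.0000 11.0000] v=[2.0000 0.0000 0.0000 0.0000]
Step 1: x=[2.3750 4.6250 10.5625 11.3750] v=[1.5000 2.5000 -1.7500 1.5000]
Step 2: x=[2.6563 5.7110 9.8047 12.0235] v=[1.1250 4.3438 -3.0313 2.5938]
Step 3: x=[2.9444 6.9268 8.9297 12.7696] v=[1.1524 4.8633 -3.5000 2.9844]
Step 4: x=[3.3553 7.8952 8.1695 13.4107] v=[1.6436 3.8736 -3.0408 2.5645]
Step 5: x=[3.9587 8.3304 7.7197 13.7717] v=[2.4136 1.7408 -1.7991 1.4439]
Step 6: x=[4.7336 8.1428 7.6864 13.7512] v=[3.0995 -0.7504 -0.1334 -0.0821]
Step 7: x=[5.5596 7.4720 8.0606 13.3476] v=[3.3041 -2.6832 1.4969 -1.6145]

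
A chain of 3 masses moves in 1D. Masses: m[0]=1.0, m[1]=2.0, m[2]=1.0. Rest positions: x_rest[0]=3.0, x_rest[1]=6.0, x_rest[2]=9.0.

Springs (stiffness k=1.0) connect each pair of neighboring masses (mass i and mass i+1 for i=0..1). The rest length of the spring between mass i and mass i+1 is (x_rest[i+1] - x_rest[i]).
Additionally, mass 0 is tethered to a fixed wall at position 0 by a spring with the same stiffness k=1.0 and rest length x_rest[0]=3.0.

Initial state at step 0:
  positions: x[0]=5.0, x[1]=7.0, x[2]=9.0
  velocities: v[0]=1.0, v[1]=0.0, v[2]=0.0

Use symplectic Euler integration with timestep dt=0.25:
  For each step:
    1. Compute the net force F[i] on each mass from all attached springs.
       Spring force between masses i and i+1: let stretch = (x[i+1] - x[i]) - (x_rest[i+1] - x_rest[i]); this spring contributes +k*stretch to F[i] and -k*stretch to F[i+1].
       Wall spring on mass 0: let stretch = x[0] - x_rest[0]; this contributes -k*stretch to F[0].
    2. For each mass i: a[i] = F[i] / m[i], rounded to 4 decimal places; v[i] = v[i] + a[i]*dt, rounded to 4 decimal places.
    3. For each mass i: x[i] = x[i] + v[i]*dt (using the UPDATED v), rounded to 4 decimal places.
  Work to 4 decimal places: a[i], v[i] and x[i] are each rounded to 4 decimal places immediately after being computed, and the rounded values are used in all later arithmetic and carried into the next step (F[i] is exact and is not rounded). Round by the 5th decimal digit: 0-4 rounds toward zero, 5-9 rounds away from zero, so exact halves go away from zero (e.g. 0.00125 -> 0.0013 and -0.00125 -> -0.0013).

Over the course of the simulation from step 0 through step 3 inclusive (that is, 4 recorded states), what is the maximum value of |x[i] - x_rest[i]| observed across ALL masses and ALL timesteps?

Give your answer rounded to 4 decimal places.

Step 0: x=[5.0000 7.0000 9.0000] v=[1.0000 0.0000 0.0000]
Step 1: x=[5.0625 7.0000 9.0625] v=[0.2500 0.0000 0.2500]
Step 2: x=[4.9297 7.0039 9.1836] v=[-0.5313 0.0156 0.4844]
Step 3: x=[4.6184 7.0111 9.3560] v=[-1.2452 0.0288 0.6895]
Max displacement = 2.0625

Answer: 2.0625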